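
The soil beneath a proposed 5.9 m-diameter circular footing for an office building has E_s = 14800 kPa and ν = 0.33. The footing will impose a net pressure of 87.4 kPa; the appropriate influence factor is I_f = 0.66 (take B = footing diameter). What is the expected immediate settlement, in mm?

Immediate (elastic) settlement: S_e = q·B·(1−ν²)/E_s · I_f.
S_e = 87.4 × 5.9 × (1 − 0.33²) / 14800 × 0.66
    = 87.4 × 5.9 × 0.8911 / 14800 × 0.66
    = 0.02049 m = 20.49 mm

S_e ≈ 20.5 mm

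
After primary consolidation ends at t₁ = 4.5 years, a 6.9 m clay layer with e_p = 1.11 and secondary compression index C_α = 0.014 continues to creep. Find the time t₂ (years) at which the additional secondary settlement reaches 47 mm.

t₂ ≈ 47.8 years

S_s = C_α·H/(1+e_p)·log₁₀(t₂/t₁) ⇒ log₁₀(t₂/t₁) = S_s·(1+e_p)/(C_α·H).
log₁₀(t₂/t₁) = 0.047 × (1+1.11) / (0.014×6.9) = 1.027
t₂ = t₁ × 10^1.027 = 4.5 × 10.63 = 47.84 years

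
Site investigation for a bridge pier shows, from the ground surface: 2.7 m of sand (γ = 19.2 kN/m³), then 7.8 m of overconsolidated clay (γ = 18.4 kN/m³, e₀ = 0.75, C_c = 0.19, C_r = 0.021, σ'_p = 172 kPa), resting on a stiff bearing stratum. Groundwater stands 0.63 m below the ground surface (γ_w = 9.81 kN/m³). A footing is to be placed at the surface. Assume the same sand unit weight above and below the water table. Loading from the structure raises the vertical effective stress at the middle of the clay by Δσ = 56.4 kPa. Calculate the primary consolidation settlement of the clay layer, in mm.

Mid-depth of clay below the ground surface: z = 2.7 + 7.8/2 = 6.6 m.
Total vertical stress at mid-clay: σ_v = 19.2×2.7 + 18.4×3.9 = 123.6 kPa.
Pore pressure: u = 9.81×(6.6 − 0.63) = 58.566 kPa.
Initial effective stress: σ'_0 = σ_v − u = 123.6 − 58.566 = 65.034 kPa.
Final effective stress: σ'_f = 65.034 + 56.4 = 121.43 kPa.
σ'_f = 121.43 ≤ σ'_p = 172 kPa, so the clay remains overconsolidated and only the recompression index applies:
S_c = C_r·H/(1+e₀)·log₁₀(σ'_f/σ'_0) = 0.021×7.8/1.75×log₁₀(121.43/65.034)
    = 0.093599 × 0.27119 = 0.02538 m

S_c ≈ 25.4 mm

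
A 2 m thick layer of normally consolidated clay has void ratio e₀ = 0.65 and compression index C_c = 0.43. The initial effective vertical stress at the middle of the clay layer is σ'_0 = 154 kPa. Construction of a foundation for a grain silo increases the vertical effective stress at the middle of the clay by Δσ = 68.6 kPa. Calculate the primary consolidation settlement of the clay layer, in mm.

Final effective stress: σ'_f = σ'_0 + Δσ = 154 + 68.6 = 222.6 kPa.
Normally consolidated clay, so the full stress increment lies on the virgin compression line:
S_c = C_c·H/(1+e₀)·log₁₀(σ'_f/σ'_0) = 0.43×2/(1+0.65)×log₁₀(222.6/154)
    = 0.52121 × 0.16 = 0.08339 m

S_c ≈ 83.4 mm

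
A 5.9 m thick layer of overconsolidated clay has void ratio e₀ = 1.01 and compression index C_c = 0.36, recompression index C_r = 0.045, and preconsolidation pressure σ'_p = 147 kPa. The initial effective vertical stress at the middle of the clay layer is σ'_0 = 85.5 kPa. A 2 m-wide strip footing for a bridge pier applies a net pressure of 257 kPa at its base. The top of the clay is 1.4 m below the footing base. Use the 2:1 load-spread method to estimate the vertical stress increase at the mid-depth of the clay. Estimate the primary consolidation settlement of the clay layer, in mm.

Mid-depth of clay below the footing base: z = 1.4 + 5.9/2 = 4.35 m.
Stress increase at mid-clay by the 2:1 spreading method:
Δσ = qB/(B+z) = 257×2/(2+4.35) = 80.945 kPa
Final effective stress: σ'_f = 85.5 + 80.945 = 166.44 kPa.
σ'_f = 166.44 > σ'_p = 147 kPa, so the stress path crosses the preconsolidation pressure — recompression up to σ'_p, then virgin compression beyond:
S_c = H/(1+e₀)·[C_r·log₁₀(σ'_p/σ'_0) + C_c·log₁₀(σ'_f/σ'_p)]
    = 5.9/2.01 × [0.045×log₁₀(147/85.5) + 0.36×log₁₀(166.44/147)]
    = 2.9353 × [0.010591 + 0.019419] = 0.08809 m

S_c ≈ 88.1 mm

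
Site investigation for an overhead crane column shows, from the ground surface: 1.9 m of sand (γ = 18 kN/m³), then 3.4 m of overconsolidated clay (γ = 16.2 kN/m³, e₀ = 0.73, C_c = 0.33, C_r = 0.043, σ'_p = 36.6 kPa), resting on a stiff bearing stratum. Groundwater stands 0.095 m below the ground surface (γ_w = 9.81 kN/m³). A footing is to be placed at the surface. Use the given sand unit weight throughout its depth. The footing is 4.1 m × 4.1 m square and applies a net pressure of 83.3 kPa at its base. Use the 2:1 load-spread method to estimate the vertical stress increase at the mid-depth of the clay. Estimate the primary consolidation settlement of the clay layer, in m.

S_c ≈ 0.104 m

Mid-depth of clay below the ground surface: z = 1.9 + 3.4/2 = 3.6 m.
Total vertical stress at mid-clay: σ_v = 18×1.9 + 16.2×1.7 = 61.74 kPa.
Pore pressure: u = 9.81×(3.6 − 0.095) = 34.384 kPa.
Initial effective stress: σ'_0 = σ_v − u = 61.74 − 34.384 = 27.356 kPa.
Stress increase at mid-clay by the 2:1 spreading method:
Δσ = qBL/((B+z)(L+z)) = 83.3×4.1×4.1/((4.1+3.6)(4.1+3.6)) = 23.617 kPa
Final effective stress: σ'_f = 27.356 + 23.617 = 50.973 kPa.
σ'_f = 50.973 > σ'_p = 36.6 kPa, so the stress path crosses the preconsolidation pressure — recompression up to σ'_p, then virgin compression beyond:
S_c = H/(1+e₀)·[C_r·log₁₀(σ'_p/σ'_0) + C_c·log₁₀(σ'_f/σ'_p)]
    = 3.4/1.73 × [0.043×log₁₀(36.6/27.356) + 0.33×log₁₀(50.973/36.6)]
    = 1.9653 × [0.0054364 + 0.047474] = 0.104 m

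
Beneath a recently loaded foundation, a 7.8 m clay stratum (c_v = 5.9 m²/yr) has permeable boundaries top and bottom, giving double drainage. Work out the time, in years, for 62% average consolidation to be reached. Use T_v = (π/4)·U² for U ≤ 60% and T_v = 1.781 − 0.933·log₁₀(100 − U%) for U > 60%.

t ≈ 0.792 years

Drainage path length: H_d = H/2 = 3.9 m (double drainage).
U > 60%: T_v = 1.781 − 0.933·log₁₀(100 − 62) = 0.30706.
t = T_v·H_d²/c_v = 0.30706×3.9²/5.9 = 0.7916 years.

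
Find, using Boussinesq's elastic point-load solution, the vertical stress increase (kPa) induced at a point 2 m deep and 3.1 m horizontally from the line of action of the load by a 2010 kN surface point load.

Δσ_z ≈ 11.2 kPa

Boussinesq vertical stress below a point load on an elastic half-space:
Δσ_z = 3P/(2πz²) · [1 + (r/z)²]^(−5/2)
r/z = 3.1/2 = 1.55; [1+(r/z)²]^(−5/2) = 0.046828.
Δσ_z = 3×2010/(2π×2²) × 0.046828 = 239.93 × 0.046828 = 11.24 kPa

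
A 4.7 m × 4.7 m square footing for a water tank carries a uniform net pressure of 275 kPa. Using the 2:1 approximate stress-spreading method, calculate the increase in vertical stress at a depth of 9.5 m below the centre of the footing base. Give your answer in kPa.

By the 2:1 method the load spreads at 1 horizontal : 2 vertical, so at depth z the loaded area has grown by z in each plan dimension:
Δσ = qBL/((B+z)(L+z)) = 275×4.7×4.7/((4.7+9.5)(4.7+9.5)) = 30.127 kPa

Δσ_z ≈ 30.1 kPa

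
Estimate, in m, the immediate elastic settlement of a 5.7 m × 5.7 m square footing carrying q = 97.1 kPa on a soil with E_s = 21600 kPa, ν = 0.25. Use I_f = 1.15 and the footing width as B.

Immediate (elastic) settlement: S_e = q·B·(1−ν²)/E_s · I_f.
S_e = 97.1 × 5.7 × (1 − 0.25²) / 21600 × 1.15
    = 97.1 × 5.7 × 0.9375 / 21600 × 1.15
    = 0.02763 m

S_e ≈ 0.0276 m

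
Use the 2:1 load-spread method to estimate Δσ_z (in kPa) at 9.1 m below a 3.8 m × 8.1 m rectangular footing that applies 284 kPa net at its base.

Δσ_z ≈ 39.4 kPa

By the 2:1 method the load spreads at 1 horizontal : 2 vertical, so at depth z the loaded area has grown by z in each plan dimension:
Δσ = qBL/((B+z)(L+z)) = 284×3.8×8.1/((3.8+9.1)(8.1+9.1)) = 39.398 kPa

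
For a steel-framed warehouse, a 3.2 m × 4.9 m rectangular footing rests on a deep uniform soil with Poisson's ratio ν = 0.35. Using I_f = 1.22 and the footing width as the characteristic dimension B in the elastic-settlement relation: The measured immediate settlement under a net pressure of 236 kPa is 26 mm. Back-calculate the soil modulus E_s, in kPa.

S_e = q·B·(1−ν²)/E_s · I_f  ⇒  E_s = q·B·(1−ν²)·I_f / S_e.
E_s = 236 × 3.2 × 0.8775 × 1.22 / 0.026 = 31100 kPa

E_s ≈ 31100 kPa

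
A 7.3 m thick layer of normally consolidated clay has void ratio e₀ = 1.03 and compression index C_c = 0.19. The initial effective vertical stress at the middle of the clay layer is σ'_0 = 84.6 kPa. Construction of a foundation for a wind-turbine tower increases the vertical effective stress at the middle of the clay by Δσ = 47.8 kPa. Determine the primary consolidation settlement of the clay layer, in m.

S_c ≈ 0.133 m

Final effective stress: σ'_f = σ'_0 + Δσ = 84.6 + 47.8 = 132.4 kPa.
Normally consolidated clay, so the full stress increment lies on the virgin compression line:
S_c = C_c·H/(1+e₀)·log₁₀(σ'_f/σ'_0) = 0.19×7.3/(1+1.03)×log₁₀(132.4/84.6)
    = 0.68325 × 0.19452 = 0.1329 m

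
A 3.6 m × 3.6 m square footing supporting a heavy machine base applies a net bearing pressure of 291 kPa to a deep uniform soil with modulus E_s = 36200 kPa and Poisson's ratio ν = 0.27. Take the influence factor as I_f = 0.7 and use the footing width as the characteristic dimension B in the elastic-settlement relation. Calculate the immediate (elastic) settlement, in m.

Immediate (elastic) settlement: S_e = q·B·(1−ν²)/E_s · I_f.
S_e = 291 × 3.6 × (1 − 0.27²) / 36200 × 0.7
    = 291 × 3.6 × 0.9271 / 36200 × 0.7
    = 0.01878 m

S_e ≈ 0.0188 m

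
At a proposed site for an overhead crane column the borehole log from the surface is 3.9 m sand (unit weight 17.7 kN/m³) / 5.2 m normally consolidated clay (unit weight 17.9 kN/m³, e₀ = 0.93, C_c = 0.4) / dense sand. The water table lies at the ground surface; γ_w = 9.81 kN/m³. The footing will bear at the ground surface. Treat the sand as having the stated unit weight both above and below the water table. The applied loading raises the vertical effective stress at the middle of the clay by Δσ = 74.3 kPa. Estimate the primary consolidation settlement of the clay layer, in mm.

S_c ≈ 416 mm

Mid-depth of clay below the ground surface: z = 3.9 + 5.2/2 = 6.5 m.
Total vertical stress at mid-clay: σ_v = 17.7×3.9 + 17.9×2.6 = 115.57 kPa.
Pore pressure: u = 9.81×(6.5 − 0) = 63.765 kPa.
Initial effective stress: σ'_0 = σ_v − u = 115.57 − 63.765 = 51.805 kPa.
Final effective stress: σ'_f = σ'_0 + Δσ = 51.805 + 74.3 = 126.1 kPa.
Normally consolidated clay, so the full stress increment lies on the virgin compression line:
S_c = C_c·H/(1+e₀)·log₁₀(σ'_f/σ'_0) = 0.4×5.2/(1+0.93)×log₁₀(126.1/51.805)
    = 1.0777 × 0.38634 = 0.4164 m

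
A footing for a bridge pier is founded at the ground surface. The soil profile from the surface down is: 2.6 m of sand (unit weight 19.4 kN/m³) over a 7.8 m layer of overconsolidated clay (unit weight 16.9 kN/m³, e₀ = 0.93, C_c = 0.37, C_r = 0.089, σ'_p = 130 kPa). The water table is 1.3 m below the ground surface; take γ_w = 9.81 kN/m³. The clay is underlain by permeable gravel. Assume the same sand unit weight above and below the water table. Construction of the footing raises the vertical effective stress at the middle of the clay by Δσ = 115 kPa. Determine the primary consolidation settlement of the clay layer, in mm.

Mid-depth of clay below the ground surface: z = 2.6 + 7.8/2 = 6.5 m.
Total vertical stress at mid-clay: σ_v = 19.4×2.6 + 16.9×3.9 = 116.35 kPa.
Pore pressure: u = 9.81×(6.5 − 1.3) = 51.012 kPa.
Initial effective stress: σ'_0 = σ_v − u = 116.35 − 51.012 = 65.338 kPa.
Final effective stress: σ'_f = 65.338 + 115 = 180.34 kPa.
σ'_f = 180.34 > σ'_p = 130 kPa, so the stress path crosses the preconsolidation pressure — recompression up to σ'_p, then virgin compression beyond:
S_c = H/(1+e₀)·[C_r·log₁₀(σ'_p/σ'_0) + C_c·log₁₀(σ'_f/σ'_p)]
    = 7.8/1.93 × [0.089×log₁₀(130/65.338) + 0.37×log₁₀(180.34/130)]
    = 4.0415 × [0.026591 + 0.052595] = 0.32 m

S_c ≈ 320 mm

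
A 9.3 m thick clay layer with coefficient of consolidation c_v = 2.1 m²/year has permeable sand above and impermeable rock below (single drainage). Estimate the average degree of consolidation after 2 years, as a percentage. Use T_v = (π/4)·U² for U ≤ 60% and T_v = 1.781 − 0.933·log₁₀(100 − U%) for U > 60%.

Drainage path length: H_d = H = 9.3 m (single drainage).
T_v = c_v·t/H_d² = 2.1×2/9.3² = 0.048561.
T_v = 0.048561 corresponds to the U ≤ 60% branch:
U = √(4T_v/π) = 0.2487

U ≈ 24.9 %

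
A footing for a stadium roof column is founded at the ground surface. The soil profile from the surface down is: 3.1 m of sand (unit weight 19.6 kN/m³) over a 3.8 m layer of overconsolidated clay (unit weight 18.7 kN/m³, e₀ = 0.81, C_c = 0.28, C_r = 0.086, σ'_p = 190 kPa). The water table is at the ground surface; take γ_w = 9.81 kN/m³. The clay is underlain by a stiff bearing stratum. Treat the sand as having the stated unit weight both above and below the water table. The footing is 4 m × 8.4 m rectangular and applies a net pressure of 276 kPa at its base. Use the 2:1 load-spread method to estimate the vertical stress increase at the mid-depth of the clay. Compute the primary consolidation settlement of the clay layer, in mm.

S_c ≈ 75.8 mm

Mid-depth of clay below the ground surface: z = 3.1 + 3.8/2 = 5 m.
Total vertical stress at mid-clay: σ_v = 19.6×3.1 + 18.7×1.9 = 96.29 kPa.
Pore pressure: u = 9.81×(5 − 0) = 49.05 kPa.
Initial effective stress: σ'_0 = σ_v − u = 96.29 − 49.05 = 47.24 kPa.
Stress increase at mid-clay by the 2:1 spreading method:
Δσ = qBL/((B+z)(L+z)) = 276×4×8.4/((4+5)(8.4+5)) = 76.896 kPa
Final effective stress: σ'_f = 47.24 + 76.896 = 124.14 kPa.
σ'_f = 124.14 ≤ σ'_p = 190 kPa, so the clay remains overconsolidated and only the recompression index applies:
S_c = C_r·H/(1+e₀)·log₁₀(σ'_f/σ'_0) = 0.086×3.8/1.81×log₁₀(124.14/47.24)
    = 0.18055 × 0.4196 = 0.07576 m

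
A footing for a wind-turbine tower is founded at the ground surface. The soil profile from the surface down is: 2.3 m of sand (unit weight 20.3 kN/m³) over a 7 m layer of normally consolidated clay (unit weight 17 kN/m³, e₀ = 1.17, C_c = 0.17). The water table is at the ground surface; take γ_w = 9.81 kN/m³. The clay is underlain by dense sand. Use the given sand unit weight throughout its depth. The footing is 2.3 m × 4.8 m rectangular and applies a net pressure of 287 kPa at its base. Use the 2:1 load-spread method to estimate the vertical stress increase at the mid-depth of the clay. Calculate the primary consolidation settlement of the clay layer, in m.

Mid-depth of clay below the ground surface: z = 2.3 + 7/2 = 5.8 m.
Total vertical stress at mid-clay: σ_v = 20.3×2.3 + 17×3.5 = 106.19 kPa.
Pore pressure: u = 9.81×(5.8 − 0) = 56.898 kPa.
Initial effective stress: σ'_0 = σ_v − u = 106.19 − 56.898 = 49.292 kPa.
Stress increase at mid-clay by the 2:1 spreading method:
Δσ = qBL/((B+z)(L+z)) = 287×2.3×4.8/((2.3+5.8)(4.8+5.8)) = 36.903 kPa
Final effective stress: σ'_f = σ'_0 + Δσ = 49.292 + 36.903 = 86.195 kPa.
Normally consolidated clay, so the full stress increment lies on the virgin compression line:
S_c = C_c·H/(1+e₀)·log₁₀(σ'_f/σ'_0) = 0.17×7/(1+1.17)×log₁₀(86.195/49.292)
    = 0.54839 × 0.24271 = 0.1331 m

S_c ≈ 0.133 m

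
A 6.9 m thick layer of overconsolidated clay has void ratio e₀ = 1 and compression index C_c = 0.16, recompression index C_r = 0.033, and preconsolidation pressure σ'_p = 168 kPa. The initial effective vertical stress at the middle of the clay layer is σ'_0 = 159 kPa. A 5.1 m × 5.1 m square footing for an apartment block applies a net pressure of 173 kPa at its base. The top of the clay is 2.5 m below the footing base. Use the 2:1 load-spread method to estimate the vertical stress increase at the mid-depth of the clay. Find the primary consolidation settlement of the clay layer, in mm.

Mid-depth of clay below the footing base: z = 2.5 + 6.9/2 = 5.95 m.
Stress increase at mid-clay by the 2:1 spreading method:
Δσ = qBL/((B+z)(L+z)) = 173×5.1×5.1/((5.1+5.95)(5.1+5.95)) = 36.852 kPa
Final effective stress: σ'_f = 159 + 36.852 = 195.85 kPa.
σ'_f = 195.85 > σ'_p = 168 kPa, so the stress path crosses the preconsolidation pressure — recompression up to σ'_p, then virgin compression beyond:
S_c = H/(1+e₀)·[C_r·log₁₀(σ'_p/σ'_0) + C_c·log₁₀(σ'_f/σ'_p)]
    = 6.9/2 × [0.033×log₁₀(168/159) + 0.16×log₁₀(195.85/168)]
    = 3.45 × [0.0007891 + 0.010658] = 0.03949 m

S_c ≈ 39.5 mm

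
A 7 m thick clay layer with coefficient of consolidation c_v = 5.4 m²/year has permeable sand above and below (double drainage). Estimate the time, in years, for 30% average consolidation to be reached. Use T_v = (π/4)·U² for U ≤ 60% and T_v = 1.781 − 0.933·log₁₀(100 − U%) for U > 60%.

Drainage path length: H_d = H/2 = 3.5 m (double drainage).
U ≤ 60%: T_v = (π/4)·U² = (π/4)×0.3² = 0.070686.
t = T_v·H_d²/c_v = 0.070686×3.5²/5.4 = 0.1604 years.

t ≈ 0.16 years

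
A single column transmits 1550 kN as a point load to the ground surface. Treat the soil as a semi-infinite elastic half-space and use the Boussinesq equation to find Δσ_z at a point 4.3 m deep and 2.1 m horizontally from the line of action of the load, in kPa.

Δσ_z ≈ 23.4 kPa

Boussinesq vertical stress below a point load on an elastic half-space:
Δσ_z = 3P/(2πz²) · [1 + (r/z)²]^(−5/2)
r/z = 2.1/4.3 = 0.48837; [1+(r/z)²]^(−5/2) = 0.58581.
Δσ_z = 3×1550/(2π×4.3²) × 0.58581 = 40.025 × 0.58581 = 23.45 kPa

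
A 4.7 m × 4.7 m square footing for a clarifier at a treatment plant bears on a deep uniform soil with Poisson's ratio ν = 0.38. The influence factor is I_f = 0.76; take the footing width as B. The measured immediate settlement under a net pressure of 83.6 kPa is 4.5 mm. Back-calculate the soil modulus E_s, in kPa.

S_e = q·B·(1−ν²)/E_s · I_f  ⇒  E_s = q·B·(1−ν²)·I_f / S_e.
E_s = 83.6 × 4.7 × 0.8556 × 0.76 / 0.0045 = 56780 kPa

E_s ≈ 56800 kPa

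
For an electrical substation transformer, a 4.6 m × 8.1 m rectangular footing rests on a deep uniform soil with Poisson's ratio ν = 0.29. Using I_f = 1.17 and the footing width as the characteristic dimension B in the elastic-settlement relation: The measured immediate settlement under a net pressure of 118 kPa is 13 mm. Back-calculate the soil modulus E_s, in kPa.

E_s ≈ 44700 kPa

S_e = q·B·(1−ν²)/E_s · I_f  ⇒  E_s = q·B·(1−ν²)·I_f / S_e.
E_s = 118 × 4.6 × 0.9159 × 1.17 / 0.013 = 44740 kPa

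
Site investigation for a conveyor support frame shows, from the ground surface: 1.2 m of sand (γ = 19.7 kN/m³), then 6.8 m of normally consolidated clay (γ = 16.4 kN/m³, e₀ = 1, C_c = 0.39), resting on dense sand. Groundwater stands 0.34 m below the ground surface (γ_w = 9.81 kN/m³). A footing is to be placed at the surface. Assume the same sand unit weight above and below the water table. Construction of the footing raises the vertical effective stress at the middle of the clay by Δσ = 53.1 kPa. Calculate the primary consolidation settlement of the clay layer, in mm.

Mid-depth of clay below the ground surface: z = 1.2 + 6.8/2 = 4.6 m.
Total vertical stress at mid-clay: σ_v = 19.7×1.2 + 16.4×3.4 = 79.4 kPa.
Pore pressure: u = 9.81×(4.6 − 0.34) = 41.791 kPa.
Initial effective stress: σ'_0 = σ_v − u = 79.4 − 41.791 = 37.609 kPa.
Final effective stress: σ'_f = σ'_0 + Δσ = 37.609 + 53.1 = 90.709 kPa.
Normally consolidated clay, so the full stress increment lies on the virgin compression line:
S_c = C_c·H/(1+e₀)·log₁₀(σ'_f/σ'_0) = 0.39×6.8/(1+1)×log₁₀(90.709/37.609)
    = 1.326 × 0.38236 = 0.507 m

S_c ≈ 507 mm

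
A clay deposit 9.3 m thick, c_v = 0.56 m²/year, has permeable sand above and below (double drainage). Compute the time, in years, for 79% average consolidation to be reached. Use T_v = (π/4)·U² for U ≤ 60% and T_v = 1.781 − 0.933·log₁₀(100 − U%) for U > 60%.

Drainage path length: H_d = H/2 = 4.65 m (double drainage).
U > 60%: T_v = 1.781 − 0.933·log₁₀(100 − 79) = 0.54737.
t = T_v·H_d²/c_v = 0.54737×4.65²/0.56 = 21.13 years.

t ≈ 21.1 years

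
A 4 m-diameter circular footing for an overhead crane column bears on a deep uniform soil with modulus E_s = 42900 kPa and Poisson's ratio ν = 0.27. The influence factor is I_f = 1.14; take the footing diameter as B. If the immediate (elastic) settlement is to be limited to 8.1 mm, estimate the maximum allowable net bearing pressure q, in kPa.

S_e = q·B·(1−ν²)/E_s · I_f  ⇒  q = S_e·E_s / (B·(1−ν²)·I_f).
q = 0.0081 × 42900 / (4 × 0.9271 × 1.14) = 82.2 kPa

q ≈ 82.2 kPa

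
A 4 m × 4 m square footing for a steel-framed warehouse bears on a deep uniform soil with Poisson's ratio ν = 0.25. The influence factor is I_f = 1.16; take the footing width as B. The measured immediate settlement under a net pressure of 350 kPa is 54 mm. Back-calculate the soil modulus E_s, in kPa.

E_s ≈ 28200 kPa

S_e = q·B·(1−ν²)/E_s · I_f  ⇒  E_s = q·B·(1−ν²)·I_f / S_e.
E_s = 350 × 4 × 0.9375 × 1.16 / 0.054 = 28190 kPa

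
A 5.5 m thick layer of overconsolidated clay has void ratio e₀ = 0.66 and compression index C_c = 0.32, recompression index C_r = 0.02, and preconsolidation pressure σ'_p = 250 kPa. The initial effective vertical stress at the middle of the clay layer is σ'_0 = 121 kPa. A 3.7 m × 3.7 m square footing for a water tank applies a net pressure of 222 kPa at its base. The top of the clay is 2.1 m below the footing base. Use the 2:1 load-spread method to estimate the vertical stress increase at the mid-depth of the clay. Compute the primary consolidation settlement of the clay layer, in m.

S_c ≈ 0.0085 m

Mid-depth of clay below the footing base: z = 2.1 + 5.5/2 = 4.85 m.
Stress increase at mid-clay by the 2:1 spreading method:
Δσ = qBL/((B+z)(L+z)) = 222×3.7×3.7/((3.7+4.85)(3.7+4.85)) = 41.574 kPa
Final effective stress: σ'_f = 121 + 41.574 = 162.57 kPa.
σ'_f = 162.57 ≤ σ'_p = 250 kPa, so the clay remains overconsolidated and only the recompression index applies:
S_c = C_r·H/(1+e₀)·log₁₀(σ'_f/σ'_0) = 0.02×5.5/1.66×log₁₀(162.57/121)
    = 0.066266 × 0.12826 = 0.008499 m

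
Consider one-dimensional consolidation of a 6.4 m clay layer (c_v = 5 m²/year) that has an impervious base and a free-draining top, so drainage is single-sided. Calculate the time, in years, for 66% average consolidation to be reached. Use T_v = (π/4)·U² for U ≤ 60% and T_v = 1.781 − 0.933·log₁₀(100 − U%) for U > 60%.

t ≈ 2.88 years

Drainage path length: H_d = H = 6.4 m (single drainage).
U > 60%: T_v = 1.781 − 0.933·log₁₀(100 − 66) = 0.35213.
t = T_v·H_d²/c_v = 0.35213×6.4²/5 = 2.885 years.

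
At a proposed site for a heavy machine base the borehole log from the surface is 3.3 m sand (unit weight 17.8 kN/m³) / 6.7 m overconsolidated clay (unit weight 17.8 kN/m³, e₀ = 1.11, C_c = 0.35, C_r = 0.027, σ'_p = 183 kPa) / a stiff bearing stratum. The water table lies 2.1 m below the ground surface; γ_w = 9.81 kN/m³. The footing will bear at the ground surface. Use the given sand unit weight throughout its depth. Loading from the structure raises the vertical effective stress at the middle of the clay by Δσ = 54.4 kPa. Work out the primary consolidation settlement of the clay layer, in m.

S_c ≈ 0.0206 m

Mid-depth of clay below the ground surface: z = 3.3 + 6.7/2 = 6.65 m.
Total vertical stress at mid-clay: σ_v = 17.8×3.3 + 17.8×3.35 = 118.37 kPa.
Pore pressure: u = 9.81×(6.65 − 2.1) = 44.636 kPa.
Initial effective stress: σ'_0 = σ_v − u = 118.37 − 44.636 = 73.734 kPa.
Final effective stress: σ'_f = 73.734 + 54.4 = 128.13 kPa.
σ'_f = 128.13 ≤ σ'_p = 183 kPa, so the clay remains overconsolidated and only the recompression index applies:
S_c = C_r·H/(1+e₀)·log₁₀(σ'_f/σ'_0) = 0.027×6.7/2.11×log₁₀(128.13/73.734)
    = 0.085736 × 0.23998 = 0.02057 m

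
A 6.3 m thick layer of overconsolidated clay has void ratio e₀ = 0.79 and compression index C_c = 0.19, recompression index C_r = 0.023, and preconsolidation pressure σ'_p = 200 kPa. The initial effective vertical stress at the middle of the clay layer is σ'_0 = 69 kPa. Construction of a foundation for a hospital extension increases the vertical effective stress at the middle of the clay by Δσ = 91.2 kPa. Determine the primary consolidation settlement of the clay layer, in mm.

S_c ≈ 29.6 mm

Final effective stress: σ'_f = 69 + 91.2 = 160.2 kPa.
σ'_f = 160.2 ≤ σ'_p = 200 kPa, so the clay remains overconsolidated and only the recompression index applies:
S_c = C_r·H/(1+e₀)·log₁₀(σ'_f/σ'_0) = 0.023×6.3/1.79×log₁₀(160.2/69)
    = 0.080951 × 0.36581 = 0.02961 m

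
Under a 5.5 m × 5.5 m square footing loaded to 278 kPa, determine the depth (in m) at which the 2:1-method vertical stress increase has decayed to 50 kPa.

z ≈ 7.47 m

2:1 spreading — at depth z the loaded area has grown by z in each plan dimension:
qB²/(B+z)² = Δσ_z ⇒ z = B(√(q/Δσ_z) − 1) = 5.5×(√(278/50) − 1) = 7.469 m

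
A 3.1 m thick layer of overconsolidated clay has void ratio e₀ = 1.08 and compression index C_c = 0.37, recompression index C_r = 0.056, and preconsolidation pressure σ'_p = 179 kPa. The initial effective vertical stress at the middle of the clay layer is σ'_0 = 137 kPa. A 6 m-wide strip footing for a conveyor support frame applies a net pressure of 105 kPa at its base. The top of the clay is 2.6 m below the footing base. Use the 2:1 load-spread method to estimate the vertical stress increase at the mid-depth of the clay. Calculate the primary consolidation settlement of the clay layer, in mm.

Mid-depth of clay below the footing base: z = 2.6 + 3.1/2 = 4.15 m.
Stress increase at mid-clay by the 2:1 spreading method:
Δσ = qB/(B+z) = 105×6/(6+4.15) = 62.069 kPa
Final effective stress: σ'_f = 137 + 62.069 = 199.07 kPa.
σ'_f = 199.07 > σ'_p = 179 kPa, so the stress path crosses the preconsolidation pressure — recompression up to σ'_p, then virgin compression beyond:
S_c = H/(1+e₀)·[C_r·log₁₀(σ'_p/σ'_0) + C_c·log₁₀(σ'_f/σ'_p)]
    = 3.1/2.08 × [0.056×log₁₀(179/137) + 0.37×log₁₀(199.07/179)]
    = 1.4904 × [0.0065034 + 0.017077] = 0.03514 m

S_c ≈ 35.1 mm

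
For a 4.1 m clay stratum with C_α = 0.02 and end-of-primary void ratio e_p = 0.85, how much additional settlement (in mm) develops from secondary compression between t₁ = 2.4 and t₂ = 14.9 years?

Secondary compression: S_s = C_α·H/(1+e_p)·log₁₀(t₂/t₁)
S_s = 0.02×4.1/(1+0.85)×log₁₀(14.9/2.4)
    = 0.04432 × 0.793 = 0.03515 m

S_s ≈ 35.1 mm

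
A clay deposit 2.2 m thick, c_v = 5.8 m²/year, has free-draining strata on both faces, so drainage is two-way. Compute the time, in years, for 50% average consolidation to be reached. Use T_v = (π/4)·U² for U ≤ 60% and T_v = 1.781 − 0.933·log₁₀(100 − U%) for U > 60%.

Drainage path length: H_d = H/2 = 1.1 m (double drainage).
U ≤ 60%: T_v = (π/4)·U² = (π/4)×0.5² = 0.19635.
t = T_v·H_d²/c_v = 0.19635×1.1²/5.8 = 0.04096 years.

t ≈ 0.041 years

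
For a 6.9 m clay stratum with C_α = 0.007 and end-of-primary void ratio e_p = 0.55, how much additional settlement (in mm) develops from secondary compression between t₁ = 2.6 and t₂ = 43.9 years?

S_s ≈ 38.3 mm

Secondary compression: S_s = C_α·H/(1+e_p)·log₁₀(t₂/t₁)
S_s = 0.007×6.9/(1+0.55)×log₁₀(43.9/2.6)
    = 0.03116 × 1.227 = 0.03825 m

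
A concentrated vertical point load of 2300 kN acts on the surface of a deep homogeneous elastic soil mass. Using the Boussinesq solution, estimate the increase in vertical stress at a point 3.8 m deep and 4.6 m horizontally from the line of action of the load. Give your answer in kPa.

Boussinesq vertical stress below a point load on an elastic half-space:
Δσ_z = 3P/(2πz²) · [1 + (r/z)²]^(−5/2)
r/z = 4.6/3.8 = 1.2105; [1+(r/z)²]^(−5/2) = 0.10478.
Δσ_z = 3×2300/(2π×3.8²) × 0.10478 = 76.05 × 0.10478 = 7.969 kPa

Δσ_z ≈ 7.97 kPa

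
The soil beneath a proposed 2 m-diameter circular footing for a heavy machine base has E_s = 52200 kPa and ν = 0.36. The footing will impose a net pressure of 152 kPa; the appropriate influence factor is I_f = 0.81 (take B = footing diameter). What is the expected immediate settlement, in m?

Immediate (elastic) settlement: S_e = q·B·(1−ν²)/E_s · I_f.
S_e = 152 × 2 × (1 − 0.36²) / 52200 × 0.81
    = 152 × 2 × 0.8704 / 52200 × 0.81
    = 0.004106 m

S_e ≈ 0.00411 m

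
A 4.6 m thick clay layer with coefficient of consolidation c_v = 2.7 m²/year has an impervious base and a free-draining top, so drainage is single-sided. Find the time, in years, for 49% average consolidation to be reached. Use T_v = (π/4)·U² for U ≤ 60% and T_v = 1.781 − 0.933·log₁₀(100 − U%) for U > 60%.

t ≈ 1.48 years

Drainage path length: H_d = H = 4.6 m (single drainage).
U ≤ 60%: T_v = (π/4)·U² = (π/4)×0.49² = 0.18857.
t = T_v·H_d²/c_v = 0.18857×4.6²/2.7 = 1.478 years.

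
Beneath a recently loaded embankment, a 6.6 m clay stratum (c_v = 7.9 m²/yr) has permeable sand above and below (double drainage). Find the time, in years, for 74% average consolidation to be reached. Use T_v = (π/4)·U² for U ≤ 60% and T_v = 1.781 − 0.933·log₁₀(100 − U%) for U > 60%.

Drainage path length: H_d = H/2 = 3.3 m (double drainage).
U > 60%: T_v = 1.781 − 0.933·log₁₀(100 − 74) = 0.46083.
t = T_v·H_d²/c_v = 0.46083×3.3²/7.9 = 0.6352 years.

t ≈ 0.635 years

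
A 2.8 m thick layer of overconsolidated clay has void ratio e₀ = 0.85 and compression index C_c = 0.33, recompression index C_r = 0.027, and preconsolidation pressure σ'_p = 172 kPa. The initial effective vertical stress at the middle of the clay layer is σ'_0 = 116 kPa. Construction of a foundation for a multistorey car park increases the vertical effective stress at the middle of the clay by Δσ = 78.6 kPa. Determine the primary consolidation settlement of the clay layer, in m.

S_c ≈ 0.0338 m

Final effective stress: σ'_f = 116 + 78.6 = 194.6 kPa.
σ'_f = 194.6 > σ'_p = 172 kPa, so the stress path crosses the preconsolidation pressure — recompression up to σ'_p, then virgin compression beyond:
S_c = H/(1+e₀)·[C_r·log₁₀(σ'_p/σ'_0) + C_c·log₁₀(σ'_f/σ'_p)]
    = 2.8/1.85 × [0.027×log₁₀(172/116) + 0.33×log₁₀(194.6/172)]
    = 1.5135 × [0.0046189 + 0.017693] = 0.03377 m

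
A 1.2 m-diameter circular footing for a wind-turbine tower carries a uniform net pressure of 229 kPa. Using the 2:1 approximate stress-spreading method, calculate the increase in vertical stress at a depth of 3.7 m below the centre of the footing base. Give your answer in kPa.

By the 2:1 method the load spreads at 1 horizontal : 2 vertical, so at depth z the loaded area has grown by z in each plan dimension:
Δσ ≈ qD²/(D+z)² = 229×1.2²/(1.2+3.7)² = 13.734 kPa

Δσ_z ≈ 13.7 kPa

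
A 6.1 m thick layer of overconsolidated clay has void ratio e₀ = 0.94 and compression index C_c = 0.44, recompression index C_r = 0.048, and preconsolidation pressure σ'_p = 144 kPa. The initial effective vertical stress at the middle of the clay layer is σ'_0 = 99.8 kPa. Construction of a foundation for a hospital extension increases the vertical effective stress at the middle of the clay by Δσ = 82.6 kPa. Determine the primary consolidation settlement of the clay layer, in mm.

Final effective stress: σ'_f = 99.8 + 82.6 = 182.4 kPa.
σ'_f = 182.4 > σ'_p = 144 kPa, so the stress path crosses the preconsolidation pressure — recompression up to σ'_p, then virgin compression beyond:
S_c = H/(1+e₀)·[C_r·log₁₀(σ'_p/σ'_0) + C_c·log₁₀(σ'_f/σ'_p)]
    = 6.1/1.94 × [0.048×log₁₀(144/99.8) + 0.44×log₁₀(182.4/144)]
    = 3.1443 × [0.0076431 + 0.045171] = 0.1661 m

S_c ≈ 166 mm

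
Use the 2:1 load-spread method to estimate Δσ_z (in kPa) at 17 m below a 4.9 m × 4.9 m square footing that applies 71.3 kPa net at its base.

Δσ_z ≈ 3.57 kPa

By the 2:1 method the load spreads at 1 horizontal : 2 vertical, so at depth z the loaded area has grown by z in each plan dimension:
Δσ = qBL/((B+z)(L+z)) = 71.3×4.9×4.9/((4.9+17)(4.9+17)) = 3.5694 kPa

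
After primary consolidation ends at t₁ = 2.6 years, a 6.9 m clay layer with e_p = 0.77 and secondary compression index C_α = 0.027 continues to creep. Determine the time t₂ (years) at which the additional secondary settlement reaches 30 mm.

S_s = C_α·H/(1+e_p)·log₁₀(t₂/t₁) ⇒ log₁₀(t₂/t₁) = S_s·(1+e_p)/(C_α·H).
log₁₀(t₂/t₁) = 0.03 × (1+0.77) / (0.027×6.9) = 0.285
t₂ = t₁ × 10^0.285 = 2.6 × 1.928 = 5.012 years

t₂ ≈ 5.01 years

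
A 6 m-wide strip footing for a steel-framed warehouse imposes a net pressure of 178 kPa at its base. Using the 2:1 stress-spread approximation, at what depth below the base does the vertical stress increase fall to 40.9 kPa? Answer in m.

z ≈ 20.1 m

2:1 spreading — at depth z the loaded area has grown by z in each plan dimension:
qB/(B+z) = Δσ_z ⇒ z = qB/Δσ_z − B = 178×6/40.9 − 6 = 20.11 m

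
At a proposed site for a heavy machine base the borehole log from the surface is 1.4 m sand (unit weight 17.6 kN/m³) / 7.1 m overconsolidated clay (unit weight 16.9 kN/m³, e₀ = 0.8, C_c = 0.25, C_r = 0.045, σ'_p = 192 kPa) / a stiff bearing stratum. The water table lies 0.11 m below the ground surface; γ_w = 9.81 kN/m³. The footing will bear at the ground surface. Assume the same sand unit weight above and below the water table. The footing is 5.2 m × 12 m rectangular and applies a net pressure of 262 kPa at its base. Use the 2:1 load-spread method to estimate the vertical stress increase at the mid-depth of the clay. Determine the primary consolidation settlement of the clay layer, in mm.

S_c ≈ 97.8 mm

Mid-depth of clay below the ground surface: z = 1.4 + 7.1/2 = 4.95 m.
Total vertical stress at mid-clay: σ_v = 17.6×1.4 + 16.9×3.55 = 84.635 kPa.
Pore pressure: u = 9.81×(4.95 − 0.11) = 47.48 kPa.
Initial effective stress: σ'_0 = σ_v − u = 84.635 − 47.48 = 37.155 kPa.
Stress increase at mid-clay by the 2:1 spreading method:
Δσ = qBL/((B+z)(L+z)) = 262×5.2×12/((5.2+4.95)(12+4.95)) = 95.028 kPa
Final effective stress: σ'_f = 37.155 + 95.028 = 132.18 kPa.
σ'_f = 132.18 ≤ σ'_p = 192 kPa, so the clay remains overconsolidated and only the recompression index applies:
S_c = C_r·H/(1+e₀)·log₁₀(σ'_f/σ'_0) = 0.045×7.1/1.8×log₁₀(132.18/37.155)
    = 0.1775 × 0.55115 = 0.09783 m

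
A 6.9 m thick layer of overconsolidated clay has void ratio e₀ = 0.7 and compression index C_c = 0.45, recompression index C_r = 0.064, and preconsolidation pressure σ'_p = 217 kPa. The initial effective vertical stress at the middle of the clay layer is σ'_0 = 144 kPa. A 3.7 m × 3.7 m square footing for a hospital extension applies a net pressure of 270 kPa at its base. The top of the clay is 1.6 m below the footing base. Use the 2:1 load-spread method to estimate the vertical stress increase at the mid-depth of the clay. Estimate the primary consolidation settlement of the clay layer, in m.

Mid-depth of clay below the footing base: z = 1.6 + 6.9/2 = 5.05 m.
Stress increase at mid-clay by the 2:1 spreading method:
Δσ = qBL/((B+z)(L+z)) = 270×3.7×3.7/((3.7+5.05)(3.7+5.05)) = 48.278 kPa
Final effective stress: σ'_f = 144 + 48.278 = 192.28 kPa.
σ'_f = 192.28 ≤ σ'_p = 217 kPa, so the clay remains overconsolidated and only the recompression index applies:
S_c = C_r·H/(1+e₀)·log₁₀(σ'_f/σ'_0) = 0.064×6.9/1.7×log₁₀(192.28/144)
    = 0.25976 × 0.12557 = 0.03262 m

S_c ≈ 0.0326 m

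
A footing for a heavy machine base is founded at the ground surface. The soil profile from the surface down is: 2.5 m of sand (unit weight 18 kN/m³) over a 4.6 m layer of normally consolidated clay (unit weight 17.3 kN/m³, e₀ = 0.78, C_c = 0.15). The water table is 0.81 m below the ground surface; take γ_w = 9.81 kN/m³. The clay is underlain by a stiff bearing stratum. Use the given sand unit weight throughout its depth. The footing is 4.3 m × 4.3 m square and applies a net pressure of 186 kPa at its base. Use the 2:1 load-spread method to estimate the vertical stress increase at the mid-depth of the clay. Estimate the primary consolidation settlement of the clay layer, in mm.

Mid-depth of clay below the ground surface: z = 2.5 + 4.6/2 = 4.8 m.
Total vertical stress at mid-clay: σ_v = 18×2.5 + 17.3×2.3 = 84.79 kPa.
Pore pressure: u = 9.81×(4.8 − 0.81) = 39.142 kPa.
Initial effective stress: σ'_0 = σ_v − u = 84.79 − 39.142 = 45.648 kPa.
Stress increase at mid-clay by the 2:1 spreading method:
Δσ = qBL/((B+z)(L+z)) = 186×4.3×4.3/((4.3+4.8)(4.3+4.8)) = 41.53 kPa
Final effective stress: σ'_f = σ'_0 + Δσ = 45.648 + 41.53 = 87.178 kPa.
Normally consolidated clay, so the full stress increment lies on the virgin compression line:
S_c = C_c·H/(1+e₀)·log₁₀(σ'_f/σ'_0) = 0.15×4.6/(1+0.78)×log₁₀(87.178/45.648)
    = 0.38764 × 0.28099 = 0.1089 m

S_c ≈ 109 mm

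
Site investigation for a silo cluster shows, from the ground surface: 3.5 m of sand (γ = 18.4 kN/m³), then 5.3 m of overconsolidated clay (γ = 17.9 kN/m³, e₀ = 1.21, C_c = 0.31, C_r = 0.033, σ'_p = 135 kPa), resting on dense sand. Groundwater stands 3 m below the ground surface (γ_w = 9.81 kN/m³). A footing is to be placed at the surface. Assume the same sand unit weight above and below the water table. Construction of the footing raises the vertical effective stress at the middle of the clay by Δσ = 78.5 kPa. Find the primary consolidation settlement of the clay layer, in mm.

S_c ≈ 71.3 mm

Mid-depth of clay below the ground surface: z = 3.5 + 5.3/2 = 6.15 m.
Total vertical stress at mid-clay: σ_v = 18.4×3.5 + 17.9×2.65 = 111.83 kPa.
Pore pressure: u = 9.81×(6.15 − 3) = 30.902 kPa.
Initial effective stress: σ'_0 = σ_v − u = 111.83 − 30.902 = 80.928 kPa.
Final effective stress: σ'_f = 80.928 + 78.5 = 159.43 kPa.
σ'_f = 159.43 > σ'_p = 135 kPa, so the stress path crosses the preconsolidation pressure — recompression up to σ'_p, then virgin compression beyond:
S_c = H/(1+e₀)·[C_r·log₁₀(σ'_p/σ'_0) + C_c·log₁₀(σ'_f/σ'_p)]
    = 5.3/2.21 × [0.033×log₁₀(135/80.928) + 0.31×log₁₀(159.43/135)]
    = 2.3982 × [0.0073338 + 0.022393] = 0.07129 m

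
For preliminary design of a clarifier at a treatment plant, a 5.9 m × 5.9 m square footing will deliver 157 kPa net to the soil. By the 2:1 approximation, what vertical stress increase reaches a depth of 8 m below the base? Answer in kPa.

Δσ_z ≈ 28.3 kPa

By the 2:1 method the load spreads at 1 horizontal : 2 vertical, so at depth z the loaded area has grown by z in each plan dimension:
Δσ = qBL/((B+z)(L+z)) = 157×5.9×5.9/((5.9+8)(5.9+8)) = 28.286 kPa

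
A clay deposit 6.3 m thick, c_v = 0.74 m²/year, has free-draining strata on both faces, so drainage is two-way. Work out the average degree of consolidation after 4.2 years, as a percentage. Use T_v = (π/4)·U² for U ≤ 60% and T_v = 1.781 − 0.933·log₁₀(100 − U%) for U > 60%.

Drainage path length: H_d = H/2 = 3.15 m (double drainage).
T_v = c_v·t/H_d² = 0.74×4.2/3.15² = 0.31323.
T_v = 0.31323 corresponds to the U > 60% branch:
U = 1 − 10^((1.781 − T_v)/0.933)/100 = 0.6257

U ≈ 62.6 %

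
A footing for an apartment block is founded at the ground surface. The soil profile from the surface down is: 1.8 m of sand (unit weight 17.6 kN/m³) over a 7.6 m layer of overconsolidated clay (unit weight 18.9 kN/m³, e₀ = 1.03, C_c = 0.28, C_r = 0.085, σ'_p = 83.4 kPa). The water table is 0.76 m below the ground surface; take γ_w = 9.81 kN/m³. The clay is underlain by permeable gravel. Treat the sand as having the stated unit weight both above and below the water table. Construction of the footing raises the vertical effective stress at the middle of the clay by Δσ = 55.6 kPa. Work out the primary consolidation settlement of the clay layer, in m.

S_c ≈ 0.188 m

Mid-depth of clay below the ground surface: z = 1.8 + 7.6/2 = 5.6 m.
Total vertical stress at mid-clay: σ_v = 17.6×1.8 + 18.9×3.8 = 103.5 kPa.
Pore pressure: u = 9.81×(5.6 − 0.76) = 47.48 kPa.
Initial effective stress: σ'_0 = σ_v − u = 103.5 − 47.48 = 56.02 kPa.
Final effective stress: σ'_f = 56.02 + 55.6 = 111.62 kPa.
σ'_f = 111.62 > σ'_p = 83.4 kPa, so the stress path crosses the preconsolidation pressure — recompression up to σ'_p, then virgin compression beyond:
S_c = H/(1+e₀)·[C_r·log₁₀(σ'_p/σ'_0) + C_c·log₁₀(σ'_f/σ'_p)]
    = 7.6/2.03 × [0.085×log₁₀(83.4/56.02) + 0.28×log₁₀(111.62/83.4)]
    = 3.7438 × [0.01469 + 0.035441] = 0.1877 m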